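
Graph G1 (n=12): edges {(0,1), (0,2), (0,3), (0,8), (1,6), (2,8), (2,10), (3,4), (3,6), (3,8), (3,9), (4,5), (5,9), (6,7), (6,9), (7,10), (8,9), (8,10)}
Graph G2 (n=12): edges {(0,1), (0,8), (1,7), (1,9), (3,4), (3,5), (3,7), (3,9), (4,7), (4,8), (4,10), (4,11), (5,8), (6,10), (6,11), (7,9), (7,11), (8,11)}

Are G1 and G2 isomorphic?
Yes, isomorphic

The graphs are isomorphic.
One valid mapping φ: V(G1) → V(G2): 0→3, 1→5, 2→9, 3→4, 4→10, 5→6, 6→8, 7→0, 8→7, 9→11, 10→1, 11→2

Verify φ preserves adjacency — for each edge of G1, its image is an edge of G2:
  (0,1) → (φ(0),φ(1)) = (3,5) ∈ E(G2) ✓
  (0,2) → (φ(0),φ(2)) = (3,9) ∈ E(G2) ✓
  (0,3) → (φ(0),φ(3)) = (3,4) ∈ E(G2) ✓
  (0,8) → (φ(0),φ(8)) = (3,7) ∈ E(G2) ✓
  (1,6) → (φ(1),φ(6)) = (5,8) ∈ E(G2) ✓
  (2,8) → (φ(2),φ(8)) = (7,9) ∈ E(G2) ✓
  (2,10) → (φ(2),φ(10)) = (1,9) ∈ E(G2) ✓
  (3,4) → (φ(3),φ(4)) = (4,10) ∈ E(G2) ✓
  (3,6) → (φ(3),φ(6)) = (4,8) ∈ E(G2) ✓
  (3,8) → (φ(3),φ(8)) = (4,7) ∈ E(G2) ✓
  (3,9) → (φ(3),φ(9)) = (4,11) ∈ E(G2) ✓
  (4,5) → (φ(4),φ(5)) = (6,10) ∈ E(G2) ✓
  (5,9) → (φ(5),φ(9)) = (6,11) ∈ E(G2) ✓
  (6,7) → (φ(6),φ(7)) = (0,8) ∈ E(G2) ✓
  (6,9) → (φ(6),φ(9)) = (8,11) ∈ E(G2) ✓
  (7,10) → (φ(7),φ(10)) = (0,1) ∈ E(G2) ✓
  (8,9) → (φ(8),φ(9)) = (7,11) ∈ E(G2) ✓
  (8,10) → (φ(8),φ(10)) = (1,7) ∈ E(G2) ✓
All 18 edges of G1 map to edges of G2, and |E(G1)| = |E(G2)| = 18, so φ is a bijection on edges as well as vertices. Hence G1 ≅ G2.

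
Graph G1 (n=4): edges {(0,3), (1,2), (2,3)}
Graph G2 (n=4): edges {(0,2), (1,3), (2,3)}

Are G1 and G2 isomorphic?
Yes, isomorphic

The graphs are isomorphic.
One valid mapping φ: V(G1) → V(G2): 0→1, 1→0, 2→2, 3→3

Verify φ preserves adjacency — for each edge of G1, its image is an edge of G2:
  (0,3) → (φ(0),φ(3)) = (1,3) ∈ E(G2) ✓
  (1,2) → (φ(1),φ(2)) = (0,2) ∈ E(G2) ✓
  (2,3) → (φ(2),φ(3)) = (2,3) ∈ E(G2) ✓
All 3 edges of G1 map to edges of G2, and |E(G1)| = |E(G2)| = 3, so φ is a bijection on edges as well as vertices. Hence G1 ≅ G2.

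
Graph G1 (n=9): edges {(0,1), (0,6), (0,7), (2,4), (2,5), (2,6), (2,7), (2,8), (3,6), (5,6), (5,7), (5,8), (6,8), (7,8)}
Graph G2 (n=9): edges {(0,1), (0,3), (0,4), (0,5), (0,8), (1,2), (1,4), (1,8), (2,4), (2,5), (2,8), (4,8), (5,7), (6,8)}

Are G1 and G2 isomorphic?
Yes, isomorphic

The graphs are isomorphic.
One valid mapping φ: V(G1) → V(G2): 0→5, 1→7, 2→8, 3→3, 4→6, 5→4, 6→0, 7→2, 8→1

Verify φ preserves adjacency — for each edge of G1, its image is an edge of G2:
  (0,1) → (φ(0),φ(1)) = (5,7) ∈ E(G2) ✓
  (0,6) → (φ(0),φ(6)) = (0,5) ∈ E(G2) ✓
  (0,7) → (φ(0),φ(7)) = (2,5) ∈ E(G2) ✓
  (2,4) → (φ(2),φ(4)) = (6,8) ∈ E(G2) ✓
  (2,5) → (φ(2),φ(5)) = (4,8) ∈ E(G2) ✓
  (2,6) → (φ(2),φ(6)) = (0,8) ∈ E(G2) ✓
  (2,7) → (φ(2),φ(7)) = (2,8) ∈ E(G2) ✓
  (2,8) → (φ(2),φ(8)) = (1,8) ∈ E(G2) ✓
  (3,6) → (φ(3),φ(6)) = (0,3) ∈ E(G2) ✓
  (5,6) → (φ(5),φ(6)) = (0,4) ∈ E(G2) ✓
  (5,7) → (φ(5),φ(7)) = (2,4) ∈ E(G2) ✓
  (5,8) → (φ(5),φ(8)) = (1,4) ∈ E(G2) ✓
  (6,8) → (φ(6),φ(8)) = (0,1) ∈ E(G2) ✓
  (7,8) → (φ(7),φ(8)) = (1,2) ∈ E(G2) ✓
All 14 edges of G1 map to edges of G2, and |E(G1)| = |E(G2)| = 14, so φ is a bijection on edges as well as vertices. Hence G1 ≅ G2.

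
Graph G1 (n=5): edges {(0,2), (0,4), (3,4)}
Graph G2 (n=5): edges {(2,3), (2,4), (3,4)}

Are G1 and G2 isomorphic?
No, not isomorphic

The graphs are NOT isomorphic.

Connected components of G1: 2 component(s) with vertex sets [[1], [0, 2, 3, 4]], sizes [1, 4].
Connected components of G2: 3 component(s) with vertex sets [[0], [1], [2, 3, 4]], sizes [1, 1, 3].
The number of connected components (and the multiset of component sizes) is an isomorphism invariant — an isomorphism maps each component of G1 bijectively onto a component of G2. Since G1 has 2 component(s) and G2 has 3, they cannot be isomorphic.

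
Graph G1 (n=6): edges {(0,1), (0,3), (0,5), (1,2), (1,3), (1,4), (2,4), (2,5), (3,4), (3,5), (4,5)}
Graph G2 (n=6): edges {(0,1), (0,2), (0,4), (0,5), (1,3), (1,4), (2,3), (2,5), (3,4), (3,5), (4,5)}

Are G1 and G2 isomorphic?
Yes, isomorphic

The graphs are isomorphic.
One valid mapping φ: V(G1) → V(G2): 0→2, 1→3, 2→1, 3→5, 4→4, 5→0

Verify φ preserves adjacency — for each edge of G1, its image is an edge of G2:
  (0,1) → (φ(0),φ(1)) = (2,3) ∈ E(G2) ✓
  (0,3) → (φ(0),φ(3)) = (2,5) ∈ E(G2) ✓
  (0,5) → (φ(0),φ(5)) = (0,2) ∈ E(G2) ✓
  (1,2) → (φ(1),φ(2)) = (1,3) ∈ E(G2) ✓
  (1,3) → (φ(1),φ(3)) = (3,5) ∈ E(G2) ✓
  (1,4) → (φ(1),φ(4)) = (3,4) ∈ E(G2) ✓
  (2,4) → (φ(2),φ(4)) = (1,4) ∈ E(G2) ✓
  (2,5) → (φ(2),φ(5)) = (0,1) ∈ E(G2) ✓
  (3,4) → (φ(3),φ(4)) = (4,5) ∈ E(G2) ✓
  (3,5) → (φ(3),φ(5)) = (0,5) ∈ E(G2) ✓
  (4,5) → (φ(4),φ(5)) = (0,4) ∈ E(G2) ✓
All 11 edges of G1 map to edges of G2, and |E(G1)| = |E(G2)| = 11, so φ is a bijection on edges as well as vertices. Hence G1 ≅ G2.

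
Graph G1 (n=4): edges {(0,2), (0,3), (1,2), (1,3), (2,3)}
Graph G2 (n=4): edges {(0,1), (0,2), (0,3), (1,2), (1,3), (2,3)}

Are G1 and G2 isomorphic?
No, not isomorphic

The graphs are NOT isomorphic.

Counting edges: G1 has 5 edge(s); G2 has 6 edge(s).
Edge count is an isomorphism invariant (a bijection on vertices induces a bijection on edges), so differing edge counts rule out isomorphism.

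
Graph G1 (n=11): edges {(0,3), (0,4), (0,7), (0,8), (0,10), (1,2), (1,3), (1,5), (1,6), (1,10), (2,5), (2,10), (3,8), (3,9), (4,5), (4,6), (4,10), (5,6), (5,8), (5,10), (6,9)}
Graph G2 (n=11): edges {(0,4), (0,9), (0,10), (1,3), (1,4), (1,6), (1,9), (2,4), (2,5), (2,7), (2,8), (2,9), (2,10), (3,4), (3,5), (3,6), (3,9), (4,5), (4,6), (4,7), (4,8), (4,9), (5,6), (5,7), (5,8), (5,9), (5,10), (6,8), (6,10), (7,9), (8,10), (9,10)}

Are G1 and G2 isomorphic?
No, not isomorphic

The graphs are NOT isomorphic.

Degrees in G1: deg(0)=5, deg(1)=5, deg(2)=3, deg(3)=4, deg(4)=4, deg(5)=6, deg(6)=4, deg(7)=1, deg(8)=3, deg(9)=2, deg(10)=5.
Sorted degree sequence of G1: [6, 5, 5, 5, 4, 4, 4, 3, 3, 2, 1].
Degrees in G2: deg(0)=3, deg(1)=4, deg(2)=6, deg(3)=5, deg(4)=9, deg(5)=8, deg(6)=6, deg(7)=4, deg(8)=5, deg(9)=8, deg(10)=6.
Sorted degree sequence of G2: [9, 8, 8, 6, 6, 6, 5, 5, 4, 4, 3].
The (sorted) degree sequence is an isomorphism invariant, so since G1 and G2 have different degree sequences they cannot be isomorphic.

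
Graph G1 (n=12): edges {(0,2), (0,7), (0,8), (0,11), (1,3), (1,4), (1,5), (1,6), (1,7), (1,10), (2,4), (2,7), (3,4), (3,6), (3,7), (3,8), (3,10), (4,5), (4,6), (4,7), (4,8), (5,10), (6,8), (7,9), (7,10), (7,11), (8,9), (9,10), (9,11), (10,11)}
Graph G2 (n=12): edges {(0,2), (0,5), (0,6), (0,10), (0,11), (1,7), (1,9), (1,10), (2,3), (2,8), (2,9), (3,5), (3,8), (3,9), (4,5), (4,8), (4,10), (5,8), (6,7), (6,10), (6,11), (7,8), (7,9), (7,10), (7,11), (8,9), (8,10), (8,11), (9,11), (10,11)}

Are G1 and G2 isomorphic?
Yes, isomorphic

The graphs are isomorphic.
One valid mapping φ: V(G1) → V(G2): 0→5, 1→7, 2→4, 3→11, 4→10, 5→1, 6→6, 7→8, 8→0, 9→2, 10→9, 11→3

Verify φ preserves adjacency — for each edge of G1, its image is an edge of G2:
  (0,2) → (φ(0),φ(2)) = (4,5) ∈ E(G2) ✓
  (0,7) → (φ(0),φ(7)) = (5,8) ∈ E(G2) ✓
  (0,8) → (φ(0),φ(8)) = (0,5) ∈ E(G2) ✓
  (0,11) → (φ(0),φ(11)) = (3,5) ∈ E(G2) ✓
  (1,3) → (φ(1),φ(3)) = (7,11) ∈ E(G2) ✓
  (1,4) → (φ(1),φ(4)) = (7,10) ∈ E(G2) ✓
  (1,5) → (φ(1),φ(5)) = (1,7) ∈ E(G2) ✓
  (1,6) → (φ(1),φ(6)) = (6,7) ∈ E(G2) ✓
  (1,7) → (φ(1),φ(7)) = (7,8) ∈ E(G2) ✓
  (1,10) → (φ(1),φ(10)) = (7,9) ∈ E(G2) ✓
  (2,4) → (φ(2),φ(4)) = (4,10) ∈ E(G2) ✓
  (2,7) → (φ(2),φ(7)) = (4,8) ∈ E(G2) ✓
  (3,4) → (φ(3),φ(4)) = (10,11) ∈ E(G2) ✓
  (3,6) → (φ(3),φ(6)) = (6,11) ∈ E(G2) ✓
  (3,7) → (φ(3),φ(7)) = (8,11) ∈ E(G2) ✓
  (3,8) → (φ(3),φ(8)) = (0,11) ∈ E(G2) ✓
  (3,10) → (φ(3),φ(10)) = (9,11) ∈ E(G2) ✓
  (4,5) → (φ(4),φ(5)) = (1,10) ∈ E(G2) ✓
  (4,6) → (φ(4),φ(6)) = (6,10) ∈ E(G2) ✓
  (4,7) → (φ(4),φ(7)) = (8,10) ∈ E(G2) ✓
  (4,8) → (φ(4),φ(8)) = (0,10) ∈ E(G2) ✓
  (5,10) → (φ(5),φ(10)) = (1,9) ∈ E(G2) ✓
  (6,8) → (φ(6),φ(8)) = (0,6) ∈ E(G2) ✓
  (7,9) → (φ(7),φ(9)) = (2,8) ∈ E(G2) ✓
  (7,10) → (φ(7),φ(10)) = (8,9) ∈ E(G2) ✓
  (7,11) → (φ(7),φ(11)) = (3,8) ∈ E(G2) ✓
  (8,9) → (φ(8),φ(9)) = (0,2) ∈ E(G2) ✓
  (9,10) → (φ(9),φ(10)) = (2,9) ∈ E(G2) ✓
  (9,11) → (φ(9),φ(11)) = (2,3) ∈ E(G2) ✓
  (10,11) → (φ(10),φ(11)) = (3,9) ∈ E(G2) ✓
All 30 edges of G1 map to edges of G2, and |E(G1)| = |E(G2)| = 30, so φ is a bijection on edges as well as vertices. Hence G1 ≅ G2.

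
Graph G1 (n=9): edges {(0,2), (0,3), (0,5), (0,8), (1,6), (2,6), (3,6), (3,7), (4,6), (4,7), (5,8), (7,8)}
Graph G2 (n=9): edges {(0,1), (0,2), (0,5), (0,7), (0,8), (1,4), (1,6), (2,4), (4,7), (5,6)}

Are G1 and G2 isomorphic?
No, not isomorphic

The graphs are NOT isomorphic.

Connected components of G1: 1 component(s) with vertex sets [[0, 1, 2, 3, 4, 5, 6, 7, 8]], sizes [9].
Connected components of G2: 2 component(s) with vertex sets [[3], [0, 1, 2, 4, 5, 6, 7, 8]], sizes [1, 8].
The number of connected components (and the multiset of component sizes) is an isomorphism invariant — an isomorphism maps each component of G1 bijectively onto a component of G2. Since G1 has 1 component(s) and G2 has 2, they cannot be isomorphic.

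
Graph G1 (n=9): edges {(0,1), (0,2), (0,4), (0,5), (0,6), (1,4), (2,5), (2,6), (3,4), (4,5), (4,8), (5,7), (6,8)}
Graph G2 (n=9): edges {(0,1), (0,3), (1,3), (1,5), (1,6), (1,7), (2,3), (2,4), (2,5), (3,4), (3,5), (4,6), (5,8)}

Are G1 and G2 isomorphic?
Yes, isomorphic

The graphs are isomorphic.
One valid mapping φ: V(G1) → V(G2): 0→3, 1→0, 2→2, 3→7, 4→1, 5→5, 6→4, 7→8, 8→6

Verify φ preserves adjacency — for each edge of G1, its image is an edge of G2:
  (0,1) → (φ(0),φ(1)) = (0,3) ∈ E(G2) ✓
  (0,2) → (φ(0),φ(2)) = (2,3) ∈ E(G2) ✓
  (0,4) → (φ(0),φ(4)) = (1,3) ∈ E(G2) ✓
  (0,5) → (φ(0),φ(5)) = (3,5) ∈ E(G2) ✓
  (0,6) → (φ(0),φ(6)) = (3,4) ∈ E(G2) ✓
  (1,4) → (φ(1),φ(4)) = (0,1) ∈ E(G2) ✓
  (2,5) → (φ(2),φ(5)) = (2,5) ∈ E(G2) ✓
  (2,6) → (φ(2),φ(6)) = (2,4) ∈ E(G2) ✓
  (3,4) → (φ(3),φ(4)) = (1,7) ∈ E(G2) ✓
  (4,5) → (φ(4),φ(5)) = (1,5) ∈ E(G2) ✓
  (4,8) → (φ(4),φ(8)) = (1,6) ∈ E(G2) ✓
  (5,7) → (φ(5),φ(7)) = (5,8) ∈ E(G2) ✓
  (6,8) → (φ(6),φ(8)) = (4,6) ∈ E(G2) ✓
All 13 edges of G1 map to edges of G2, and |E(G1)| = |E(G2)| = 13, so φ is a bijection on edges as well as vertices. Hence G1 ≅ G2.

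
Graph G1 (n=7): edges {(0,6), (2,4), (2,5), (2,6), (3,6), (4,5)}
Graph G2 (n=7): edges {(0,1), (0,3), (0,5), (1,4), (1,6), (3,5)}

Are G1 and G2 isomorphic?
Yes, isomorphic

The graphs are isomorphic.
One valid mapping φ: V(G1) → V(G2): 0→4, 1→2, 2→0, 3→6, 4→3, 5→5, 6→1

Verify φ preserves adjacency — for each edge of G1, its image is an edge of G2:
  (0,6) → (φ(0),φ(6)) = (1,4) ∈ E(G2) ✓
  (2,4) → (φ(2),φ(4)) = (0,3) ∈ E(G2) ✓
  (2,5) → (φ(2),φ(5)) = (0,5) ∈ E(G2) ✓
  (2,6) → (φ(2),φ(6)) = (0,1) ∈ E(G2) ✓
  (3,6) → (φ(3),φ(6)) = (1,6) ∈ E(G2) ✓
  (4,5) → (φ(4),φ(5)) = (3,5) ∈ E(G2) ✓
All 6 edges of G1 map to edges of G2, and |E(G1)| = |E(G2)| = 6, so φ is a bijection on edges as well as vertices. Hence G1 ≅ G2.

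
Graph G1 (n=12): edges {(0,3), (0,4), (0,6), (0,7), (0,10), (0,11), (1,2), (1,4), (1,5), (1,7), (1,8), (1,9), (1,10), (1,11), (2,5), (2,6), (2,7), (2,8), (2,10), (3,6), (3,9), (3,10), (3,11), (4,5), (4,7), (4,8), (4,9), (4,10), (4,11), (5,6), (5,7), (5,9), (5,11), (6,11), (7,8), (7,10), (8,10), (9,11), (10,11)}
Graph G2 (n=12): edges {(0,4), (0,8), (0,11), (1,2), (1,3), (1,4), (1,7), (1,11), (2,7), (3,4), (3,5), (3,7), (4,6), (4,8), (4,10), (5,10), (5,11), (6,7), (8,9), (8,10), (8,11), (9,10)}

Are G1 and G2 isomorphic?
No, not isomorphic

The graphs are NOT isomorphic.

Counting triangles (3-cliques): G1 has 46, G2 has 7.
Triangle count is an isomorphism invariant, so differing triangle counts rule out isomorphism.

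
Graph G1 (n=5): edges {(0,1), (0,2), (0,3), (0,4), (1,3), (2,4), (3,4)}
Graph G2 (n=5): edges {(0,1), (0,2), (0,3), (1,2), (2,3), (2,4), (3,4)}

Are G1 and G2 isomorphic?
Yes, isomorphic

The graphs are isomorphic.
One valid mapping φ: V(G1) → V(G2): 0→2, 1→4, 2→1, 3→3, 4→0

Verify φ preserves adjacency — for each edge of G1, its image is an edge of G2:
  (0,1) → (φ(0),φ(1)) = (2,4) ∈ E(G2) ✓
  (0,2) → (φ(0),φ(2)) = (1,2) ∈ E(G2) ✓
  (0,3) → (φ(0),φ(3)) = (2,3) ∈ E(G2) ✓
  (0,4) → (φ(0),φ(4)) = (0,2) ∈ E(G2) ✓
  (1,3) → (φ(1),φ(3)) = (3,4) ∈ E(G2) ✓
  (2,4) → (φ(2),φ(4)) = (0,1) ∈ E(G2) ✓
  (3,4) → (φ(3),φ(4)) = (0,3) ∈ E(G2) ✓
All 7 edges of G1 map to edges of G2, and |E(G1)| = |E(G2)| = 7, so φ is a bijection on edges as well as vertices. Hence G1 ≅ G2.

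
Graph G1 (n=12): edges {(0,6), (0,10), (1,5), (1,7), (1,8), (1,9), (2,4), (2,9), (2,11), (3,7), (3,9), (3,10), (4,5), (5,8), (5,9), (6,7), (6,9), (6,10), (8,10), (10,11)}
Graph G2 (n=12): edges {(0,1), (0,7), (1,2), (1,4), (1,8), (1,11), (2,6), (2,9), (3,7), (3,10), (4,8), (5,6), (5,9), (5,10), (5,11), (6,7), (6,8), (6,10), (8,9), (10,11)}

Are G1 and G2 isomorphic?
Yes, isomorphic

The graphs are isomorphic.
One valid mapping φ: V(G1) → V(G2): 0→4, 1→5, 2→7, 3→2, 4→3, 5→10, 6→8, 7→9, 8→11, 9→6, 10→1, 11→0

Verify φ preserves adjacency — for each edge of G1, its image is an edge of G2:
  (0,6) → (φ(0),φ(6)) = (4,8) ∈ E(G2) ✓
  (0,10) → (φ(0),φ(10)) = (1,4) ∈ E(G2) ✓
  (1,5) → (φ(1),φ(5)) = (5,10) ∈ E(G2) ✓
  (1,7) → (φ(1),φ(7)) = (5,9) ∈ E(G2) ✓
  (1,8) → (φ(1),φ(8)) = (5,11) ∈ E(G2) ✓
  (1,9) → (φ(1),φ(9)) = (5,6) ∈ E(G2) ✓
  (2,4) → (φ(2),φ(4)) = (3,7) ∈ E(G2) ✓
  (2,9) → (φ(2),φ(9)) = (6,7) ∈ E(G2) ✓
  (2,11) → (φ(2),φ(11)) = (0,7) ∈ E(G2) ✓
  (3,7) → (φ(3),φ(7)) = (2,9) ∈ E(G2) ✓
  (3,9) → (φ(3),φ(9)) = (2,6) ∈ E(G2) ✓
  (3,10) → (φ(3),φ(10)) = (1,2) ∈ E(G2) ✓
  (4,5) → (φ(4),φ(5)) = (3,10) ∈ E(G2) ✓
  (5,8) → (φ(5),φ(8)) = (10,11) ∈ E(G2) ✓
  (5,9) → (φ(5),φ(9)) = (6,10) ∈ E(G2) ✓
  (6,7) → (φ(6),φ(7)) = (8,9) ∈ E(G2) ✓
  (6,9) → (φ(6),φ(9)) = (6,8) ∈ E(G2) ✓
  (6,10) → (φ(6),φ(10)) = (1,8) ∈ E(G2) ✓
  (8,10) → (φ(8),φ(10)) = (1,11) ∈ E(G2) ✓
  (10,11) → (φ(10),φ(11)) = (0,1) ∈ E(G2) ✓
All 20 edges of G1 map to edges of G2, and |E(G1)| = |E(G2)| = 20, so φ is a bijection on edges as well as vertices. Hence G1 ≅ G2.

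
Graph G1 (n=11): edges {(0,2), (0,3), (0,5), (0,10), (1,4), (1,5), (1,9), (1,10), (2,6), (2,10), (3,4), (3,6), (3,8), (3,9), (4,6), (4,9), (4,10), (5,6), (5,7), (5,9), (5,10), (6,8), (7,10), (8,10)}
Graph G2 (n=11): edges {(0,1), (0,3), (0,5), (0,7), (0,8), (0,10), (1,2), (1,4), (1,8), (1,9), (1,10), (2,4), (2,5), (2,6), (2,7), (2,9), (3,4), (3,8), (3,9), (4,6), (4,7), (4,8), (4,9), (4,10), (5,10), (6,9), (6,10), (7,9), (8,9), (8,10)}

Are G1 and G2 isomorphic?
No, not isomorphic

The graphs are NOT isomorphic.

Counting triangles (3-cliques): G1 has 10, G2 has 25.
Triangle count is an isomorphism invariant, so differing triangle counts rule out isomorphism.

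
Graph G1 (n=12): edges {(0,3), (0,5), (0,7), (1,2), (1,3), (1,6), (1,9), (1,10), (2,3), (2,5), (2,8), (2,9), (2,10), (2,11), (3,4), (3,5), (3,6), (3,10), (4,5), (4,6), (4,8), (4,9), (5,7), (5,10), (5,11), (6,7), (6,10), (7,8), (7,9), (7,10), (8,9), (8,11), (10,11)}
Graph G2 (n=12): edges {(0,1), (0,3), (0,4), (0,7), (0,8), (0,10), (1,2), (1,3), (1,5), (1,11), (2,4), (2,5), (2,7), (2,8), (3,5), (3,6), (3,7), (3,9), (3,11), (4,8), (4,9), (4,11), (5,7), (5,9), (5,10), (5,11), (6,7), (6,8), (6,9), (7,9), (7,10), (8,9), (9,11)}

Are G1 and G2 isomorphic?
Yes, isomorphic

The graphs are isomorphic.
One valid mapping φ: V(G1) → V(G2): 0→10, 1→11, 2→9, 3→5, 4→2, 5→7, 6→1, 7→0, 8→8, 9→4, 10→3, 11→6

Verify φ preserves adjacency — for each edge of G1, its image is an edge of G2:
  (0,3) → (φ(0),φ(3)) = (5,10) ∈ E(G2) ✓
  (0,5) → (φ(0),φ(5)) = (7,10) ∈ E(G2) ✓
  (0,7) → (φ(0),φ(7)) = (0,10) ∈ E(G2) ✓
  (1,2) → (φ(1),φ(2)) = (9,11) ∈ E(G2) ✓
  (1,3) → (φ(1),φ(3)) = (5,11) ∈ E(G2) ✓
  (1,6) → (φ(1),φ(6)) = (1,11) ∈ E(G2) ✓
  (1,9) → (φ(1),φ(9)) = (4,11) ∈ E(G2) ✓
  (1,10) → (φ(1),φ(10)) = (3,11) ∈ E(G2) ✓
  (2,3) → (φ(2),φ(3)) = (5,9) ∈ E(G2) ✓
  (2,5) → (φ(2),φ(5)) = (7,9) ∈ E(G2) ✓
  (2,8) → (φ(2),φ(8)) = (8,9) ∈ E(G2) ✓
  (2,9) → (φ(2),φ(9)) = (4,9) ∈ E(G2) ✓
  (2,10) → (φ(2),φ(10)) = (3,9) ∈ E(G2) ✓
  (2,11) → (φ(2),φ(11)) = (6,9) ∈ E(G2) ✓
  (3,4) → (φ(3),φ(4)) = (2,5) ∈ E(G2) ✓
  (3,5) → (φ(3),φ(5)) = (5,7) ∈ E(G2) ✓
  (3,6) → (φ(3),φ(6)) = (1,5) ∈ E(G2) ✓
  (3,10) → (φ(3),φ(10)) = (3,5) ∈ E(G2) ✓
  (4,5) → (φ(4),φ(5)) = (2,7) ∈ E(G2) ✓
  (4,6) → (φ(4),φ(6)) = (1,2) ∈ E(G2) ✓
  (4,8) → (φ(4),φ(8)) = (2,8) ∈ E(G2) ✓
  (4,9) → (φ(4),φ(9)) = (2,4) ∈ E(G2) ✓
  (5,7) → (φ(5),φ(7)) = (0,7) ∈ E(G2) ✓
  (5,10) → (φ(5),φ(10)) = (3,7) ∈ E(G2) ✓
  (5,11) → (φ(5),φ(11)) = (6,7) ∈ E(G2) ✓
  (6,7) → (φ(6),φ(7)) = (0,1) ∈ E(G2) ✓
  (6,10) → (φ(6),φ(10)) = (1,3) ∈ E(G2) ✓
  (7,8) → (φ(7),φ(8)) = (0,8) ∈ E(G2) ✓
  (7,9) → (φ(7),φ(9)) = (0,4) ∈ E(G2) ✓
  (7,10) → (φ(7),φ(10)) = (0,3) ∈ E(G2) ✓
  (8,9) → (φ(8),φ(9)) = (4,8) ∈ E(G2) ✓
  (8,11) → (φ(8),φ(11)) = (6,8) ∈ E(G2) ✓
  (10,11) → (φ(10),φ(11)) = (3,6) ∈ E(G2) ✓
All 33 edges of G1 map to edges of G2, and |E(G1)| = |E(G2)| = 33, so φ is a bijection on edges as well as vertices. Hence G1 ≅ G2.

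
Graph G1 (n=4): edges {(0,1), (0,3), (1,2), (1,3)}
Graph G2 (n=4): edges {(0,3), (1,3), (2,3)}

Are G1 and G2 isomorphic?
No, not isomorphic

The graphs are NOT isomorphic.

Counting triangles (3-cliques): G1 has 1, G2 has 0.
Triangle count is an isomorphism invariant, so differing triangle counts rule out isomorphism.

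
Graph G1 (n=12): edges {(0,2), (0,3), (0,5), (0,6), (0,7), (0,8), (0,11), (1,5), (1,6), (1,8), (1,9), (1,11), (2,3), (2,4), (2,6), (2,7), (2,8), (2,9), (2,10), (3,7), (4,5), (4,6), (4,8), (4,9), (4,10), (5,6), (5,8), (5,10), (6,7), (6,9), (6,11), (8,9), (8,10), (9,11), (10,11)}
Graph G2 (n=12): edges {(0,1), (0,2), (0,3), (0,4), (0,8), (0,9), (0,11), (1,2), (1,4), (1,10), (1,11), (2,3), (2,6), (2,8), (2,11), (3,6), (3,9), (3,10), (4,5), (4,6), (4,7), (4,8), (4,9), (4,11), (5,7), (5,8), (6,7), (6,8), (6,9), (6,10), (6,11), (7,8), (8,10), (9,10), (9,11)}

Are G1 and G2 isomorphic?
Yes, isomorphic

The graphs are isomorphic.
One valid mapping φ: V(G1) → V(G2): 0→8, 1→3, 2→4, 3→5, 4→11, 5→2, 6→6, 7→7, 8→0, 9→9, 10→1, 11→10

Verify φ preserves adjacency — for each edge of G1, its image is an edge of G2:
  (0,2) → (φ(0),φ(2)) = (4,8) ∈ E(G2) ✓
  (0,3) → (φ(0),φ(3)) = (5,8) ∈ E(G2) ✓
  (0,5) → (φ(0),φ(5)) = (2,8) ∈ E(G2) ✓
  (0,6) → (φ(0),φ(6)) = (6,8) ∈ E(G2) ✓
  (0,7) → (φ(0),φ(7)) = (7,8) ∈ E(G2) ✓
  (0,8) → (φ(0),φ(8)) = (0,8) ∈ E(G2) ✓
  (0,11) → (φ(0),φ(11)) = (8,10) ∈ E(G2) ✓
  (1,5) → (φ(1),φ(5)) = (2,3) ∈ E(G2) ✓
  (1,6) → (φ(1),φ(6)) = (3,6) ∈ E(G2) ✓
  (1,8) → (φ(1),φ(8)) = (0,3) ∈ E(G2) ✓
  (1,9) → (φ(1),φ(9)) = (3,9) ∈ E(G2) ✓
  (1,11) → (φ(1),φ(11)) = (3,10) ∈ E(G2) ✓
  (2,3) → (φ(2),φ(3)) = (4,5) ∈ E(G2) ✓
  (2,4) → (φ(2),φ(4)) = (4,11) ∈ E(G2) ✓
  (2,6) → (φ(2),φ(6)) = (4,6) ∈ E(G2) ✓
  (2,7) → (φ(2),φ(7)) = (4,7) ∈ E(G2) ✓
  (2,8) → (φ(2),φ(8)) = (0,4) ∈ E(G2) ✓
  (2,9) → (φ(2),φ(9)) = (4,9) ∈ E(G2) ✓
  (2,10) → (φ(2),φ(10)) = (1,4) ∈ E(G2) ✓
  (3,7) → (φ(3),φ(7)) = (5,7) ∈ E(G2) ✓
  (4,5) → (φ(4),φ(5)) = (2,11) ∈ E(G2) ✓
  (4,6) → (φ(4),φ(6)) = (6,11) ∈ E(G2) ✓
  (4,8) → (φ(4),φ(8)) = (0,11) ∈ E(G2) ✓
  (4,9) → (φ(4),φ(9)) = (9,11) ∈ E(G2) ✓
  (4,10) → (φ(4),φ(10)) = (1,11) ∈ E(G2) ✓
  (5,6) → (φ(5),φ(6)) = (2,6) ∈ E(G2) ✓
  (5,8) → (φ(5),φ(8)) = (0,2) ∈ E(G2) ✓
  (5,10) → (φ(5),φ(10)) = (1,2) ∈ E(G2) ✓
  (6,7) → (φ(6),φ(7)) = (6,7) ∈ E(G2) ✓
  (6,9) → (φ(6),φ(9)) = (6,9) ∈ E(G2) ✓
  (6,11) → (φ(6),φ(11)) = (6,10) ∈ E(G2) ✓
  (8,9) → (φ(8),φ(9)) = (0,9) ∈ E(G2) ✓
  (8,10) → (φ(8),φ(10)) = (0,1) ∈ E(G2) ✓
  (9,11) → (φ(9),φ(11)) = (9,10) ∈ E(G2) ✓
  (10,11) → (φ(10),φ(11)) = (1,10) ∈ E(G2) ✓
All 35 edges of G1 map to edges of G2, and |E(G1)| = |E(G2)| = 35, so φ is a bijection on edges as well as vertices. Hence G1 ≅ G2.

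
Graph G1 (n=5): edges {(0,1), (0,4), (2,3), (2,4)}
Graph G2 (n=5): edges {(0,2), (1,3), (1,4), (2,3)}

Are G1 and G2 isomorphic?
Yes, isomorphic

The graphs are isomorphic.
One valid mapping φ: V(G1) → V(G2): 0→1, 1→4, 2→2, 3→0, 4→3

Verify φ preserves adjacency — for each edge of G1, its image is an edge of G2:
  (0,1) → (φ(0),φ(1)) = (1,4) ∈ E(G2) ✓
  (0,4) → (φ(0),φ(4)) = (1,3) ∈ E(G2) ✓
  (2,3) → (φ(2),φ(3)) = (0,2) ∈ E(G2) ✓
  (2,4) → (φ(2),φ(4)) = (2,3) ∈ E(G2) ✓
All 4 edges of G1 map to edges of G2, and |E(G1)| = |E(G2)| = 4, so φ is a bijection on edges as well as vertices. Hence G1 ≅ G2.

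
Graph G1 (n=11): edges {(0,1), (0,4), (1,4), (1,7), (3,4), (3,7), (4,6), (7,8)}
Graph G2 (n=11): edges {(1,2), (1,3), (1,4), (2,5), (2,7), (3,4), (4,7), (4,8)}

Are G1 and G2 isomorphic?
Yes, isomorphic

The graphs are isomorphic.
One valid mapping φ: V(G1) → V(G2): 0→3, 1→1, 2→10, 3→7, 4→4, 5→6, 6→8, 7→2, 8→5, 9→9, 10→0

Verify φ preserves adjacency — for each edge of G1, its image is an edge of G2:
  (0,1) → (φ(0),φ(1)) = (1,3) ∈ E(G2) ✓
  (0,4) → (φ(0),φ(4)) = (3,4) ∈ E(G2) ✓
  (1,4) → (φ(1),φ(4)) = (1,4) ∈ E(G2) ✓
  (1,7) → (φ(1),φ(7)) = (1,2) ∈ E(G2) ✓
  (3,4) → (φ(3),φ(4)) = (4,7) ∈ E(G2) ✓
  (3,7) → (φ(3),φ(7)) = (2,7) ∈ E(G2) ✓
  (4,6) → (φ(4),φ(6)) = (4,8) ∈ E(G2) ✓
  (7,8) → (φ(7),φ(8)) = (2,5) ∈ E(G2) ✓
All 8 edges of G1 map to edges of G2, and |E(G1)| = |E(G2)| = 8, so φ is a bijection on edges as well as vertices. Hence G1 ≅ G2.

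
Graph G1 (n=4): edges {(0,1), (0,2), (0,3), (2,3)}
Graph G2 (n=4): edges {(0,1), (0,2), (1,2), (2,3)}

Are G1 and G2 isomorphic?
Yes, isomorphic

The graphs are isomorphic.
One valid mapping φ: V(G1) → V(G2): 0→2, 1→3, 2→0, 3→1

Verify φ preserves adjacency — for each edge of G1, its image is an edge of G2:
  (0,1) → (φ(0),φ(1)) = (2,3) ∈ E(G2) ✓
  (0,2) → (φ(0),φ(2)) = (0,2) ∈ E(G2) ✓
  (0,3) → (φ(0),φ(3)) = (1,2) ∈ E(G2) ✓
  (2,3) → (φ(2),φ(3)) = (0,1) ∈ E(G2) ✓
All 4 edges of G1 map to edges of G2, and |E(G1)| = |E(G2)| = 4, so φ is a bijection on edges as well as vertices. Hence G1 ≅ G2.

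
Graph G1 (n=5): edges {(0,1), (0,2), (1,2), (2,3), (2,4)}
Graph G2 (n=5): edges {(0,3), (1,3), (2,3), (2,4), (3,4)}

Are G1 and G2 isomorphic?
Yes, isomorphic

The graphs are isomorphic.
One valid mapping φ: V(G1) → V(G2): 0→2, 1→4, 2→3, 3→1, 4→0

Verify φ preserves adjacency — for each edge of G1, its image is an edge of G2:
  (0,1) → (φ(0),φ(1)) = (2,4) ∈ E(G2) ✓
  (0,2) → (φ(0),φ(2)) = (2,3) ∈ E(G2) ✓
  (1,2) → (φ(1),φ(2)) = (3,4) ∈ E(G2) ✓
  (2,3) → (φ(2),φ(3)) = (1,3) ∈ E(G2) ✓
  (2,4) → (φ(2),φ(4)) = (0,3) ∈ E(G2) ✓
All 5 edges of G1 map to edges of G2, and |E(G1)| = |E(G2)| = 5, so φ is a bijection on edges as well as vertices. Hence G1 ≅ G2.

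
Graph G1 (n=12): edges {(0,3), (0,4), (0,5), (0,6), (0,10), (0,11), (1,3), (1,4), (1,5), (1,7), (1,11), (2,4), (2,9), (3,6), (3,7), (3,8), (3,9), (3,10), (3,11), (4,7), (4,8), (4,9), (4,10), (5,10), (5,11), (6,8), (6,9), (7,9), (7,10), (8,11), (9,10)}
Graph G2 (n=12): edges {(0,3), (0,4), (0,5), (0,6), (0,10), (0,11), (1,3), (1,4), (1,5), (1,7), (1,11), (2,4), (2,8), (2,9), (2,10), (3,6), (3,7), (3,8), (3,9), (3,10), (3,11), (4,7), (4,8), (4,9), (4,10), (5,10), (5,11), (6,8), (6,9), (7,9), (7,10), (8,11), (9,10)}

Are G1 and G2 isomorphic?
No, not isomorphic

The graphs are NOT isomorphic.

Counting edges: G1 has 31 edge(s); G2 has 33 edge(s).
Edge count is an isomorphism invariant (a bijection on vertices induces a bijection on edges), so differing edge counts rule out isomorphism.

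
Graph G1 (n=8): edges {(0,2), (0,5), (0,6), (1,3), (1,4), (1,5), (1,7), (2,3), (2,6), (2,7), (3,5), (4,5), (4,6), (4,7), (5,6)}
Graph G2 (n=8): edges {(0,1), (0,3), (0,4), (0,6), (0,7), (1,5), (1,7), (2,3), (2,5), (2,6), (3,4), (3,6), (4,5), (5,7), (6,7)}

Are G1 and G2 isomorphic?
Yes, isomorphic

The graphs are isomorphic.
One valid mapping φ: V(G1) → V(G2): 0→1, 1→3, 2→5, 3→4, 4→6, 5→0, 6→7, 7→2

Verify φ preserves adjacency — for each edge of G1, its image is an edge of G2:
  (0,2) → (φ(0),φ(2)) = (1,5) ∈ E(G2) ✓
  (0,5) → (φ(0),φ(5)) = (0,1) ∈ E(G2) ✓
  (0,6) → (φ(0),φ(6)) = (1,7) ∈ E(G2) ✓
  (1,3) → (φ(1),φ(3)) = (3,4) ∈ E(G2) ✓
  (1,4) → (φ(1),φ(4)) = (3,6) ∈ E(G2) ✓
  (1,5) → (φ(1),φ(5)) = (0,3) ∈ E(G2) ✓
  (1,7) → (φ(1),φ(7)) = (2,3) ∈ E(G2) ✓
  (2,3) → (φ(2),φ(3)) = (4,5) ∈ E(G2) ✓
  (2,6) → (φ(2),φ(6)) = (5,7) ∈ E(G2) ✓
  (2,7) → (φ(2),φ(7)) = (2,5) ∈ E(G2) ✓
  (3,5) → (φ(3),φ(5)) = (0,4) ∈ E(G2) ✓
  (4,5) → (φ(4),φ(5)) = (0,6) ∈ E(G2) ✓
  (4,6) → (φ(4),φ(6)) = (6,7) ∈ E(G2) ✓
  (4,7) → (φ(4),φ(7)) = (2,6) ∈ E(G2) ✓
  (5,6) → (φ(5),φ(6)) = (0,7) ∈ E(G2) ✓
All 15 edges of G1 map to edges of G2, and |E(G1)| = |E(G2)| = 15, so φ is a bijection on edges as well as vertices. Hence G1 ≅ G2.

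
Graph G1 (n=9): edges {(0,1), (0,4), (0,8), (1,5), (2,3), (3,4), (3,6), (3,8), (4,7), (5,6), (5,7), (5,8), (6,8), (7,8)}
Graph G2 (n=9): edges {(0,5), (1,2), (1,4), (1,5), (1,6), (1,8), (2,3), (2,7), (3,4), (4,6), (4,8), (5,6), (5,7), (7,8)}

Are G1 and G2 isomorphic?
Yes, isomorphic

The graphs are isomorphic.
One valid mapping φ: V(G1) → V(G2): 0→2, 1→3, 2→0, 3→5, 4→7, 5→4, 6→6, 7→8, 8→1

Verify φ preserves adjacency — for each edge of G1, its image is an edge of G2:
  (0,1) → (φ(0),φ(1)) = (2,3) ∈ E(G2) ✓
  (0,4) → (φ(0),φ(4)) = (2,7) ∈ E(G2) ✓
  (0,8) → (φ(0),φ(8)) = (1,2) ∈ E(G2) ✓
  (1,5) → (φ(1),φ(5)) = (3,4) ∈ E(G2) ✓
  (2,3) → (φ(2),φ(3)) = (0,5) ∈ E(G2) ✓
  (3,4) → (φ(3),φ(4)) = (5,7) ∈ E(G2) ✓
  (3,6) → (φ(3),φ(6)) = (5,6) ∈ E(G2) ✓
  (3,8) → (φ(3),φ(8)) = (1,5) ∈ E(G2) ✓
  (4,7) → (φ(4),φ(7)) = (7,8) ∈ E(G2) ✓
  (5,6) → (φ(5),φ(6)) = (4,6) ∈ E(G2) ✓
  (5,7) → (φ(5),φ(7)) = (4,8) ∈ E(G2) ✓
  (5,8) → (φ(5),φ(8)) = (1,4) ∈ E(G2) ✓
  (6,8) → (φ(6),φ(8)) = (1,6) ∈ E(G2) ✓
  (7,8) → (φ(7),φ(8)) = (1,8) ∈ E(G2) ✓
All 14 edges of G1 map to edges of G2, and |E(G1)| = |E(G2)| = 14, so φ is a bijection on edges as well as vertices. Hence G1 ≅ G2.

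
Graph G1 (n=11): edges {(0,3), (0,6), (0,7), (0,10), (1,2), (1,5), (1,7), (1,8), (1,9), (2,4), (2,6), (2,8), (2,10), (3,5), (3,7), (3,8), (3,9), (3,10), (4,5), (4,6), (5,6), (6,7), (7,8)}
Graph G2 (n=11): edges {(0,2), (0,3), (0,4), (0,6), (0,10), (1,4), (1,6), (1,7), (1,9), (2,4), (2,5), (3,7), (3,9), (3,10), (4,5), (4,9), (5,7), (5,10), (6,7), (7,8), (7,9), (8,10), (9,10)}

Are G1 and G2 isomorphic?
Yes, isomorphic

The graphs are isomorphic.
One valid mapping φ: V(G1) → V(G2): 0→1, 1→10, 2→0, 3→7, 4→2, 5→5, 6→4, 7→9, 8→3, 9→8, 10→6

Verify φ preserves adjacency — for each edge of G1, its image is an edge of G2:
  (0,3) → (φ(0),φ(3)) = (1,7) ∈ E(G2) ✓
  (0,6) → (φ(0),φ(6)) = (1,4) ∈ E(G2) ✓
  (0,7) → (φ(0),φ(7)) = (1,9) ∈ E(G2) ✓
  (0,10) → (φ(0),φ(10)) = (1,6) ∈ E(G2) ✓
  (1,2) → (φ(1),φ(2)) = (0,10) ∈ E(G2) ✓
  (1,5) → (φ(1),φ(5)) = (5,10) ∈ E(G2) ✓
  (1,7) → (φ(1),φ(7)) = (9,10) ∈ E(G2) ✓
  (1,8) → (φ(1),φ(8)) = (3,10) ∈ E(G2) ✓
  (1,9) → (φ(1),φ(9)) = (8,10) ∈ E(G2) ✓
  (2,4) → (φ(2),φ(4)) = (0,2) ∈ E(G2) ✓
  (2,6) → (φ(2),φ(6)) = (0,4) ∈ E(G2) ✓
  (2,8) → (φ(2),φ(8)) = (0,3) ∈ E(G2) ✓
  (2,10) → (φ(2),φ(10)) = (0,6) ∈ E(G2) ✓
  (3,5) → (φ(3),φ(5)) = (5,7) ∈ E(G2) ✓
  (3,7) → (φ(3),φ(7)) = (7,9) ∈ E(G2) ✓
  (3,8) → (φ(3),φ(8)) = (3,7) ∈ E(G2) ✓
  (3,9) → (φ(3),φ(9)) = (7,8) ∈ E(G2) ✓
  (3,10) → (φ(3),φ(10)) = (6,7) ∈ E(G2) ✓
  (4,5) → (φ(4),φ(5)) = (2,5) ∈ E(G2) ✓
  (4,6) → (φ(4),φ(6)) = (2,4) ∈ E(G2) ✓
  (5,6) → (φ(5),φ(6)) = (4,5) ∈ E(G2) ✓
  (6,7) → (φ(6),φ(7)) = (4,9) ∈ E(G2) ✓
  (7,8) → (φ(7),φ(8)) = (3,9) ∈ E(G2) ✓
All 23 edges of G1 map to edges of G2, and |E(G1)| = |E(G2)| = 23, so φ is a bijection on edges as well as vertices. Hence G1 ≅ G2.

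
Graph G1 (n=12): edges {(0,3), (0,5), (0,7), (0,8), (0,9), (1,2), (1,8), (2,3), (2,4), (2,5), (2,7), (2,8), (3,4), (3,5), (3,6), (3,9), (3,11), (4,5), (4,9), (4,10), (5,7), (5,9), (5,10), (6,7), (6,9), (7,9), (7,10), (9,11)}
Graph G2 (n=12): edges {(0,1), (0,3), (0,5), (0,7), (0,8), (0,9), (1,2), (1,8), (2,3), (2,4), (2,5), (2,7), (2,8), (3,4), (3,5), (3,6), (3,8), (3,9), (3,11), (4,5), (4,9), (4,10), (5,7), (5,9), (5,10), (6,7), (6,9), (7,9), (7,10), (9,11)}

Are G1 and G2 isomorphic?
No, not isomorphic

The graphs are NOT isomorphic.

Counting edges: G1 has 28 edge(s); G2 has 30 edge(s).
Edge count is an isomorphism invariant (a bijection on vertices induces a bijection on edges), so differing edge counts rule out isomorphism.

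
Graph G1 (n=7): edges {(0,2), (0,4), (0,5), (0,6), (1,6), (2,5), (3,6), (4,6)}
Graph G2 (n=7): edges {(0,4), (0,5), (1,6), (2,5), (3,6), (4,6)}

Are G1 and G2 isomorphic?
No, not isomorphic

The graphs are NOT isomorphic.

Counting edges: G1 has 8 edge(s); G2 has 6 edge(s).
Edge count is an isomorphism invariant (a bijection on vertices induces a bijection on edges), so differing edge counts rule out isomorphism.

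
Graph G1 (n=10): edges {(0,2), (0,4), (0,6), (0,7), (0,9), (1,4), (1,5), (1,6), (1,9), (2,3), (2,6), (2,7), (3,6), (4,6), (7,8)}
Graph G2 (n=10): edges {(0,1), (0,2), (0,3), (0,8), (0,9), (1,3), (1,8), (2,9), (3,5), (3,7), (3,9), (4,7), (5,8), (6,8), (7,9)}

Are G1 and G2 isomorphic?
Yes, isomorphic

The graphs are isomorphic.
One valid mapping φ: V(G1) → V(G2): 0→3, 1→8, 2→9, 3→2, 4→1, 5→6, 6→0, 7→7, 8→4, 9→5

Verify φ preserves adjacency — for each edge of G1, its image is an edge of G2:
  (0,2) → (φ(0),φ(2)) = (3,9) ∈ E(G2) ✓
  (0,4) → (φ(0),φ(4)) = (1,3) ∈ E(G2) ✓
  (0,6) → (φ(0),φ(6)) = (0,3) ∈ E(G2) ✓
  (0,7) → (φ(0),φ(7)) = (3,7) ∈ E(G2) ✓
  (0,9) → (φ(0),φ(9)) = (3,5) ∈ E(G2) ✓
  (1,4) → (φ(1),φ(4)) = (1,8) ∈ E(G2) ✓
  (1,5) → (φ(1),φ(5)) = (6,8) ∈ E(G2) ✓
  (1,6) → (φ(1),φ(6)) = (0,8) ∈ E(G2) ✓
  (1,9) → (φ(1),φ(9)) = (5,8) ∈ E(G2) ✓
  (2,3) → (φ(2),φ(3)) = (2,9) ∈ E(G2) ✓
  (2,6) → (φ(2),φ(6)) = (0,9) ∈ E(G2) ✓
  (2,7) → (φ(2),φ(7)) = (7,9) ∈ E(G2) ✓
  (3,6) → (φ(3),φ(6)) = (0,2) ∈ E(G2) ✓
  (4,6) → (φ(4),φ(6)) = (0,1) ∈ E(G2) ✓
  (7,8) → (φ(7),φ(8)) = (4,7) ∈ E(G2) ✓
All 15 edges of G1 map to edges of G2, and |E(G1)| = |E(G2)| = 15, so φ is a bijection on edges as well as vertices. Hence G1 ≅ G2.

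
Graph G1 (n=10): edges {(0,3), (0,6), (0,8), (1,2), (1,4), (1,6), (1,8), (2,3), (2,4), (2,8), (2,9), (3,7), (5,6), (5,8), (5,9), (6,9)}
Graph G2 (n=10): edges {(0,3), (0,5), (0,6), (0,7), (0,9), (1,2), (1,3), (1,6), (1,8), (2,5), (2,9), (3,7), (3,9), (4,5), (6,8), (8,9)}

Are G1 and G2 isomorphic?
Yes, isomorphic

The graphs are isomorphic.
One valid mapping φ: V(G1) → V(G2): 0→2, 1→3, 2→0, 3→5, 4→7, 5→8, 6→1, 7→4, 8→9, 9→6

Verify φ preserves adjacency — for each edge of G1, its image is an edge of G2:
  (0,3) → (φ(0),φ(3)) = (2,5) ∈ E(G2) ✓
  (0,6) → (φ(0),φ(6)) = (1,2) ∈ E(G2) ✓
  (0,8) → (φ(0),φ(8)) = (2,9) ∈ E(G2) ✓
  (1,2) → (φ(1),φ(2)) = (0,3) ∈ E(G2) ✓
  (1,4) → (φ(1),φ(4)) = (3,7) ∈ E(G2) ✓
  (1,6) → (φ(1),φ(6)) = (1,3) ∈ E(G2) ✓
  (1,8) → (φ(1),φ(8)) = (3,9) ∈ E(G2) ✓
  (2,3) → (φ(2),φ(3)) = (0,5) ∈ E(G2) ✓
  (2,4) → (φ(2),φ(4)) = (0,7) ∈ E(G2) ✓
  (2,8) → (φ(2),φ(8)) = (0,9) ∈ E(G2) ✓
  (2,9) → (φ(2),φ(9)) = (0,6) ∈ E(G2) ✓
  (3,7) → (φ(3),φ(7)) = (4,5) ∈ E(G2) ✓
  (5,6) → (φ(5),φ(6)) = (1,8) ∈ E(G2) ✓
  (5,8) → (φ(5),φ(8)) = (8,9) ∈ E(G2) ✓
  (5,9) → (φ(5),φ(9)) = (6,8) ∈ E(G2) ✓
  (6,9) → (φ(6),φ(9)) = (1,6) ∈ E(G2) ✓
All 16 edges of G1 map to edges of G2, and |E(G1)| = |E(G2)| = 16, so φ is a bijection on edges as well as vertices. Hence G1 ≅ G2.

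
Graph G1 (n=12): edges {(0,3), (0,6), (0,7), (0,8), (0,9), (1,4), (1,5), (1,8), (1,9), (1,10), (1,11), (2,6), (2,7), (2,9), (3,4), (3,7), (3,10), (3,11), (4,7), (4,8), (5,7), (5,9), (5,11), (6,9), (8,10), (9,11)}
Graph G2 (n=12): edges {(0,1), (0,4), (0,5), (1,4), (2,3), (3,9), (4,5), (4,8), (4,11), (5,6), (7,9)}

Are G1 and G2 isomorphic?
No, not isomorphic

The graphs are NOT isomorphic.

Connected components of G1: 1 component(s) with vertex sets [[0, 1, 2, 3, 4, 5, 6, 7, 8, 9, 10, 11]], sizes [12].
Connected components of G2: 3 component(s) with vertex sets [[10], [2, 3, 7, 9], [0, 1, 4, 5, 6, 8, 11]], sizes [1, 4, 7].
The number of connected components (and the multiset of component sizes) is an isomorphism invariant — an isomorphism maps each component of G1 bijectively onto a component of G2. Since G1 has 1 component(s) and G2 has 3, they cannot be isomorphic.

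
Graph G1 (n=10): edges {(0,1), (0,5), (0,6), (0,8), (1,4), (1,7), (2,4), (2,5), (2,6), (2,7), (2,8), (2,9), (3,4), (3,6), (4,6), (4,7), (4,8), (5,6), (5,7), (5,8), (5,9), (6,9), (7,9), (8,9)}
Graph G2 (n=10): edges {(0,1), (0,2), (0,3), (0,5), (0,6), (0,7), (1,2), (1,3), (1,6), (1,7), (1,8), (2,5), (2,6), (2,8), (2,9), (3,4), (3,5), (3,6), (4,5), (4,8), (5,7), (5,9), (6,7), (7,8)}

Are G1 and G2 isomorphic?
Yes, isomorphic

The graphs are isomorphic.
One valid mapping φ: V(G1) → V(G2): 0→8, 1→4, 2→0, 3→9, 4→5, 5→1, 6→2, 7→3, 8→7, 9→6

Verify φ preserves adjacency — for each edge of G1, its image is an edge of G2:
  (0,1) → (φ(0),φ(1)) = (4,8) ∈ E(G2) ✓
  (0,5) → (φ(0),φ(5)) = (1,8) ∈ E(G2) ✓
  (0,6) → (φ(0),φ(6)) = (2,8) ∈ E(G2) ✓
  (0,8) → (φ(0),φ(8)) = (7,8) ∈ E(G2) ✓
  (1,4) → (φ(1),φ(4)) = (4,5) ∈ E(G2) ✓
  (1,7) → (φ(1),φ(7)) = (3,4) ∈ E(G2) ✓
  (2,4) → (φ(2),φ(4)) = (0,5) ∈ E(G2) ✓
  (2,5) → (φ(2),φ(5)) = (0,1) ∈ E(G2) ✓
  (2,6) → (φ(2),φ(6)) = (0,2) ∈ E(G2) ✓
  (2,7) → (φ(2),φ(7)) = (0,3) ∈ E(G2) ✓
  (2,8) → (φ(2),φ(8)) = (0,7) ∈ E(G2) ✓
  (2,9) → (φ(2),φ(9)) = (0,6) ∈ E(G2) ✓
  (3,4) → (φ(3),φ(4)) = (5,9) ∈ E(G2) ✓
  (3,6) → (φ(3),φ(6)) = (2,9) ∈ E(G2) ✓
  (4,6) → (φ(4),φ(6)) = (2,5) ∈ E(G2) ✓
  (4,7) → (φ(4),φ(7)) = (3,5) ∈ E(G2) ✓
  (4,8) → (φ(4),φ(8)) = (5,7) ∈ E(G2) ✓
  (5,6) → (φ(5),φ(6)) = (1,2) ∈ E(G2) ✓
  (5,7) → (φ(5),φ(7)) = (1,3) ∈ E(G2) ✓
  (5,8) → (φ(5),φ(8)) = (1,7) ∈ E(G2) ✓
  (5,9) → (φ(5),φ(9)) = (1,6) ∈ E(G2) ✓
  (6,9) → (φ(6),φ(9)) = (2,6) ∈ E(G2) ✓
  (7,9) → (φ(7),φ(9)) = (3,6) ∈ E(G2) ✓
  (8,9) → (φ(8),φ(9)) = (6,7) ∈ E(G2) ✓
All 24 edges of G1 map to edges of G2, and |E(G1)| = |E(G2)| = 24, so φ is a bijection on edges as well as vertices. Hence G1 ≅ G2.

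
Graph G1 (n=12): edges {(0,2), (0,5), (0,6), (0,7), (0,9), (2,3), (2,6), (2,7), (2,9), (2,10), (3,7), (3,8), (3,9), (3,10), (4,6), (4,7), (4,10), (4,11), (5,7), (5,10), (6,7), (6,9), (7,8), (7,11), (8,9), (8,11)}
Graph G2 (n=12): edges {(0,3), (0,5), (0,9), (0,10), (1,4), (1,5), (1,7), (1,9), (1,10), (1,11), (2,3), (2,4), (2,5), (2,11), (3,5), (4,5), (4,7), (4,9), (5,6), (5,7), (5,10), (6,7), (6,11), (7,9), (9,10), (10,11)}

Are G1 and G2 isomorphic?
Yes, isomorphic

The graphs are isomorphic.
One valid mapping φ: V(G1) → V(G2): 0→7, 1→8, 2→1, 3→10, 4→2, 5→6, 6→4, 7→5, 8→0, 9→9, 10→11, 11→3

Verify φ preserves adjacency — for each edge of G1, its image is an edge of G2:
  (0,2) → (φ(0),φ(2)) = (1,7) ∈ E(G2) ✓
  (0,5) → (φ(0),φ(5)) = (6,7) ∈ E(G2) ✓
  (0,6) → (φ(0),φ(6)) = (4,7) ∈ E(G2) ✓
  (0,7) → (φ(0),φ(7)) = (5,7) ∈ E(G2) ✓
  (0,9) → (φ(0),φ(9)) = (7,9) ∈ E(G2) ✓
  (2,3) → (φ(2),φ(3)) = (1,10) ∈ E(G2) ✓
  (2,6) → (φ(2),φ(6)) = (1,4) ∈ E(G2) ✓
  (2,7) → (φ(2),φ(7)) = (1,5) ∈ E(G2) ✓
  (2,9) → (φ(2),φ(9)) = (1,9) ∈ E(G2) ✓
  (2,10) → (φ(2),φ(10)) = (1,11) ∈ E(G2) ✓
  (3,7) → (φ(3),φ(7)) = (5,10) ∈ E(G2) ✓
  (3,8) → (φ(3),φ(8)) = (0,10) ∈ E(G2) ✓
  (3,9) → (φ(3),φ(9)) = (9,10) ∈ E(G2) ✓
  (3,10) → (φ(3),φ(10)) = (10,11) ∈ E(G2) ✓
  (4,6) → (φ(4),φ(6)) = (2,4) ∈ E(G2) ✓
  (4,7) → (φ(4),φ(7)) = (2,5) ∈ E(G2) ✓
  (4,10) → (φ(4),φ(10)) = (2,11) ∈ E(G2) ✓
  (4,11) → (φ(4),φ(11)) = (2,3) ∈ E(G2) ✓
  (5,7) → (φ(5),φ(7)) = (5,6) ∈ E(G2) ✓
  (5,10) → (φ(5),φ(10)) = (6,11) ∈ E(G2) ✓
  (6,7) → (φ(6),φ(7)) = (4,5) ∈ E(G2) ✓
  (6,9) → (φ(6),φ(9)) = (4,9) ∈ E(G2) ✓
  (7,8) → (φ(7),φ(8)) = (0,5) ∈ E(G2) ✓
  (7,11) → (φ(7),φ(11)) = (3,5) ∈ E(G2) ✓
  (8,9) → (φ(8),φ(9)) = (0,9) ∈ E(G2) ✓
  (8,11) → (φ(8),φ(11)) = (0,3) ∈ E(G2) ✓
All 26 edges of G1 map to edges of G2, and |E(G1)| = |E(G2)| = 26, so φ is a bijection on edges as well as vertices. Hence G1 ≅ G2.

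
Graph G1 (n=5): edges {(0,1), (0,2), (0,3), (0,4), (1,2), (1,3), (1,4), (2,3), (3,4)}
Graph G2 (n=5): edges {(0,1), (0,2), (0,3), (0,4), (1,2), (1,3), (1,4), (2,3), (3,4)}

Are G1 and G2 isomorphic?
Yes, isomorphic

The graphs are isomorphic.
One valid mapping φ: V(G1) → V(G2): 0→3, 1→0, 2→2, 3→1, 4→4

Verify φ preserves adjacency — for each edge of G1, its image is an edge of G2:
  (0,1) → (φ(0),φ(1)) = (0,3) ∈ E(G2) ✓
  (0,2) → (φ(0),φ(2)) = (2,3) ∈ E(G2) ✓
  (0,3) → (φ(0),φ(3)) = (1,3) ∈ E(G2) ✓
  (0,4) → (φ(0),φ(4)) = (3,4) ∈ E(G2) ✓
  (1,2) → (φ(1),φ(2)) = (0,2) ∈ E(G2) ✓
  (1,3) → (φ(1),φ(3)) = (0,1) ∈ E(G2) ✓
  (1,4) → (φ(1),φ(4)) = (0,4) ∈ E(G2) ✓
  (2,3) → (φ(2),φ(3)) = (1,2) ∈ E(G2) ✓
  (3,4) → (φ(3),φ(4)) = (1,4) ∈ E(G2) ✓
All 9 edges of G1 map to edges of G2, and |E(G1)| = |E(G2)| = 9, so φ is a bijection on edges as well as vertices. Hence G1 ≅ G2.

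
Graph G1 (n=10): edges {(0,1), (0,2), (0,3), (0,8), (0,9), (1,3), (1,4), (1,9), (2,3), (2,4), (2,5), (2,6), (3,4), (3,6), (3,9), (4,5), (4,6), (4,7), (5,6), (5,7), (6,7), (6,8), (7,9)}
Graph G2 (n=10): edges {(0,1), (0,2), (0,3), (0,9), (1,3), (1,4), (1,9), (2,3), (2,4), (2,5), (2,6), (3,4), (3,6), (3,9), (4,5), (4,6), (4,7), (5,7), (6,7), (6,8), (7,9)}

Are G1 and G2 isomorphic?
No, not isomorphic

The graphs are NOT isomorphic.

Counting edges: G1 has 23 edge(s); G2 has 21 edge(s).
Edge count is an isomorphism invariant (a bijection on vertices induces a bijection on edges), so differing edge counts rule out isomorphism.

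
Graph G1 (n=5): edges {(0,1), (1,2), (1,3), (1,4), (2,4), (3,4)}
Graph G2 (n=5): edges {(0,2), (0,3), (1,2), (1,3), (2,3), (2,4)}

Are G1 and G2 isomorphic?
Yes, isomorphic

The graphs are isomorphic.
One valid mapping φ: V(G1) → V(G2): 0→4, 1→2, 2→1, 3→0, 4→3

Verify φ preserves adjacency — for each edge of G1, its image is an edge of G2:
  (0,1) → (φ(0),φ(1)) = (2,4) ∈ E(G2) ✓
  (1,2) → (φ(1),φ(2)) = (1,2) ∈ E(G2) ✓
  (1,3) → (φ(1),φ(3)) = (0,2) ∈ E(G2) ✓
  (1,4) → (φ(1),φ(4)) = (2,3) ∈ E(G2) ✓
  (2,4) → (φ(2),φ(4)) = (1,3) ∈ E(G2) ✓
  (3,4) → (φ(3),φ(4)) = (0,3) ∈ E(G2) ✓
All 6 edges of G1 map to edges of G2, and |E(G1)| = |E(G2)| = 6, so φ is a bijection on edges as well as vertices. Hence G1 ≅ G2.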